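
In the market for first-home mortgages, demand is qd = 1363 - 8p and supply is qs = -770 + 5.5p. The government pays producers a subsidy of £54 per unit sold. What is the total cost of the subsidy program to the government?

Pre-subsidy: 1363 - 8p = -770 + 5.5p gives p* = 158, q* = 99.
With the subsidy, sellers receive ps = pb + 54 for each unit, where pb is the price buyers pay.
Supply in terms of pb becomes qs = -770 + 5.5(pb + 54) = -473 + 5.5pb. Setting this equal to demand: 1363 - 8pb = -473 + 5.5pb, so pb = 136.
Sellers receive ps = 136 + 54 = 190; q' = 1363 − 8·136 = 275.
Government outlay = subsidy × quantity = 54 × 275 = 14850.

Government cost = £14850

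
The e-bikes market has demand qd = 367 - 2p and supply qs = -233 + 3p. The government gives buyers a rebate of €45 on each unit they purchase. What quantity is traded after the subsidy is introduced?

q' = 181

Pre-subsidy: 367 - 2p = -233 + 3p gives p* = 120, q* = 127.
With the rebate, buyers effectively pay pb = ps − 45, where ps is the price sellers receive.
Demand in terms of ps becomes qd = 367 − 2(ps − 45) = 457 - 2ps. Setting this equal to supply: 457 - 2ps = -233 + 3ps, so ps = 138.
Buyers pay pb = 138 − 45 = 93; q' = -233 + 3·138 = 181.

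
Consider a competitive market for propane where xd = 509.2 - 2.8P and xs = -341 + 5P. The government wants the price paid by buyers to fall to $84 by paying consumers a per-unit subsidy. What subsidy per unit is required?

Required subsidy s = $39 per unit

At a buyer price of 84, quantity demanded is 509.2 − 2.8·84 = 274.
Sellers supply 274 only when they receive Ps with -341 + 5·Ps = 274, i.e. Ps = 123.
s = Ps − Pb = 123 − 84 = 39.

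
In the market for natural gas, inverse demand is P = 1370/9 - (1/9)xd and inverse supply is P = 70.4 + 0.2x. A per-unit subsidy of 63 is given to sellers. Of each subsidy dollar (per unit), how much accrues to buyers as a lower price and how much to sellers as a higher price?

Pre-subsidy: 1370/9 - (1/9)x = 70.4 + 0.2x gives x* = 263 and P* = 123.
With the subsidy, sellers receive Ps = Pb + 63 for each unit, where Pb is the price buyers pay.
On the curves, Pb = 1370/9 - (1/9)x and Ps = 70.4 + 0.2x; the wedge Ps − Pb = 63 gives 70.4 + 0.2x − (1370/9 - (1/9)x) = 63, so x' = 465.5.
Then Pb = 1370/9 − (1/9)·465.5 = 100.5 and Ps = 70.4 + 0.2·465.5 = 163.5.
Buyers' price falls by P* − Pb = 123 − 100.5 = 22.5; sellers' price rises by Ps − P* = 163.5 − 123 = 40.5.

Buyers gain 22.5 per unit; sellers gain 40.5 per unit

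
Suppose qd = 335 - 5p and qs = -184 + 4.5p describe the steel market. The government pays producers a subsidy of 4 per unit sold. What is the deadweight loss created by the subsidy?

Pre-subsidy: 335 - 5p = -184 + 4.5p gives p* = 1038/19, q* = 1175/19.
With the subsidy, sellers receive ps = pb + 4 for each unit, where pb is the price buyers pay.
Supply in terms of pb becomes qs = -184 + 4.5(pb + 4) = -166 + 4.5pb. Setting this equal to demand: 335 - 5pb = -166 + 4.5pb, so pb = 1002/19.
Sellers receive ps = 1002/19 + 4 = 1078/19; q' = 335 − 5·(1002/19) = 1355/19.
The subsidy expands output by 1355/19 − 1175/19 = 180/19 past the efficient level; on those units the gap between marginal cost and willingness to pay runs from 0 up to 4.
DWL = ½ × 4 × 180/19 = 360/19.

Deadweight loss = 360/19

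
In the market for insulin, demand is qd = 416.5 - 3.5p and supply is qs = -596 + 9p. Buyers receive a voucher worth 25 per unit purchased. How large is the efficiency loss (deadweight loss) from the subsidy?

Pre-subsidy: 416.5 - 3.5p = -596 + 9p gives p* = 81, q* = 133.
With the rebate, buyers effectively pay pb = ps − 25, where ps is the price sellers receive.
Demand in terms of ps becomes qd = 416.5 − 3.5(ps − 25) = 504 - 3.5ps. Setting this equal to supply: 504 - 3.5ps = -596 + 9ps, so ps = 88.
Buyers pay pb = 88 − 25 = 63; q' = -596 + 9·88 = 196.
The subsidy expands output by 196 − 133 = 63 past the efficient level; on those units the gap between marginal cost and willingness to pay runs from 0 up to 25.
DWL = ½ × 25 × 63 = 787.5.

Deadweight loss = 787.5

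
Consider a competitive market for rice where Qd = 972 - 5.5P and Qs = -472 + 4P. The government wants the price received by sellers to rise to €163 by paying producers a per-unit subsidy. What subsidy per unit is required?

Required subsidy s = €19 per unit

At a seller price of 163, quantity supplied is -472 + 4·163 = 180.
Buyers absorb 180 only when they pay Pb with 972 − 5.5·Pb = 180, i.e. Pb = 144.
s = Ps − Pb = 163 − 144 = 19.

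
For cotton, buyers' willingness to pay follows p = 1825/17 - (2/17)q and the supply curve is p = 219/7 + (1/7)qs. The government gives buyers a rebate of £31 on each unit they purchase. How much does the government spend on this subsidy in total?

Pre-subsidy: 1825/17 - (2/17)q = 219/7 + (1/7)q gives q* = 292 and p* = 73.
With the rebate, buyers effectively pay pb = ps − 31, where ps is the price sellers receive.
On the curves, pb = 1825/17 - (2/17)q and ps = 219/7 + (1/7)q; the wedge ps − pb = 31 gives 219/7 + (1/7)q − (1825/17 - (2/17)q) = 31, so q' = 411.
Then pb = 1825/17 − (2/17)·411 = 59 and ps = 219/7 + (1/7)·411 = 90.
Government outlay = subsidy × quantity = 31 × 411 = 12741.

Government cost = £12741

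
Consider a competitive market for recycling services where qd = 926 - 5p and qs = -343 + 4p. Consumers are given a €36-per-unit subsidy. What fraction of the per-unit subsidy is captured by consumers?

Pre-subsidy: 926 - 5p = -343 + 4p gives p* = 141, q* = 221.
With the rebate, buyers effectively pay pb = ps − 36, where ps is the price sellers receive.
Demand in terms of ps becomes qd = 926 − 5(ps − 36) = 1106 - 5ps. Setting this equal to supply: 1106 - 5ps = -343 + 4ps, so ps = 161.
Buyers pay pb = 161 − 36 = 125; q' = -343 + 4·161 = 301.
Buyers' price falls by p* − pb = 141 − 125 = 16; sellers' price rises by ps − p* = 161 − 141 = 20.
So consumers capture 16/36 = 4/9 of each unit of subsidy.

Consumer share = 4/9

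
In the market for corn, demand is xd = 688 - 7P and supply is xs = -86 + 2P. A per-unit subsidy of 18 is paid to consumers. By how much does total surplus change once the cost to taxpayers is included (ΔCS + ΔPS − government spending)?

Pre-subsidy: 688 - 7P = -86 + 2P gives P* = 86, x* = 86.
With the rebate, buyers effectively pay Pb = Ps − 18, where Ps is the price sellers receive.
Demand in terms of Ps becomes xd = 688 − 7(Ps − 18) = 814 - 7Ps. Setting this equal to supply: 814 - 7Ps = -86 + 2Ps, so Ps = 100.
Buyers pay Pb = 100 − 18 = 82; x' = -86 + 2·100 = 114.
ΔCS = ½(86 + 114)(86 − 82) = 400; ΔPS = ½(86 + 114)(100 − 86) = 1400.
Government spending = 18 × 114 = 2052.
Net change = 400 + 1400 − 2052 = -252. The loss equals the DWL triangle ½·18·28.

Net change in total surplus = -252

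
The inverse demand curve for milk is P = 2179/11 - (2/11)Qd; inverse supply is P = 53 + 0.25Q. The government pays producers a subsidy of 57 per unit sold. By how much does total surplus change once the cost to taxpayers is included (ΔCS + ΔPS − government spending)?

Net change in total surplus = -3762

Pre-subsidy: 2179/11 - (2/11)Q = 53 + 0.25Q gives Q* = 336 and P* = 137.
With the subsidy, sellers receive Ps = Pb + 57 for each unit, where Pb is the price buyers pay.
On the curves, Pb = 2179/11 - (2/11)Q and Ps = 53 + 0.25Q; the wedge Ps − Pb = 57 gives 53 + 0.25Q − (2179/11 - (2/11)Q) = 57, so Q' = 468.
Then Pb = 2179/11 − (2/11)·468 = 113 and Ps = 53 + 0.25·468 = 170.
ΔCS = ½(336 + 468)(137 − 113) = 9648; ΔPS = ½(336 + 468)(170 − 137) = 13266.
Government spending = 57 × 468 = 26676.
Net change = 9648 + 13266 − 26676 = -3762. The loss equals the DWL triangle ½·57·132.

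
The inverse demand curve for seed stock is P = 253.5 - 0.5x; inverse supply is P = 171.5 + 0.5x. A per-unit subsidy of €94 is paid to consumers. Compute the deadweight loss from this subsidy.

Pre-subsidy: 253.5 - 0.5x = 171.5 + 0.5x gives x* = 82 and P* = 212.5.
With the rebate, buyers effectively pay Pb = Ps − 94, where Ps is the price sellers receive.
On the curves, Pb = 253.5 - 0.5x and Ps = 171.5 + 0.5x; the wedge Ps − Pb = 94 gives 171.5 + 0.5x − (253.5 - 0.5x) = 94, so x' = 176.
Then Pb = 253.5 − 0.5·176 = 165.5 and Ps = 171.5 + 0.5·176 = 259.5.
The subsidy expands output by 176 − 82 = 94 past the efficient level; on those units the gap between marginal cost and willingness to pay runs from 0 up to 94.
DWL = ½ × 94 × 94 = 4418.

Deadweight loss = €4418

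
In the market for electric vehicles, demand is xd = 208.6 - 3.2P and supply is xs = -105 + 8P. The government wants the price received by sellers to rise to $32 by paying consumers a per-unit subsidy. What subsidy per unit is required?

At a seller price of 32, quantity supplied is -105 + 8·32 = 151.
Buyers absorb 151 only when they pay Pb with 208.6 − 3.2·Pb = 151, i.e. Pb = 18.
s = Ps − Pb = 32 − 18 = 14.

Required subsidy s = $14 per unit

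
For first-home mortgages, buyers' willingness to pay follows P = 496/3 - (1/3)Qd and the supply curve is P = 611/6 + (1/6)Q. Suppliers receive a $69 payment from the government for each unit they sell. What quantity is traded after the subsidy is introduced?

Pre-subsidy: 496/3 - (1/3)Q = 611/6 + (1/6)Q gives Q* = 127 and P* = 123.
With the subsidy, sellers receive Ps = Pb + 69 for each unit, where Pb is the price buyers pay.
On the curves, Pb = 496/3 - (1/3)Q and Ps = 611/6 + (1/6)Q; the wedge Ps − Pb = 69 gives 611/6 + (1/6)Q − (496/3 - (1/3)Q) = 69, so Q' = 265.
Then Pb = 496/3 − (1/3)·265 = 77 and Ps = 611/6 + (1/6)·265 = 146.

Q' = 265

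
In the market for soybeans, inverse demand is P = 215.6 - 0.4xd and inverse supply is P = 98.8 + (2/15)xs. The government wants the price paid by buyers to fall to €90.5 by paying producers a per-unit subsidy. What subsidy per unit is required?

Required subsidy s = €50 per unit

At a buyer price of 90.5, quantity demanded is 539 − 2.5·90.5 = 312.75.
Sellers supply 312.75 only when they receive Ps = 98.8 + (2/15)·312.75 = 140.5.
s = Ps − Pb = 140.5 − 90.5 = 50.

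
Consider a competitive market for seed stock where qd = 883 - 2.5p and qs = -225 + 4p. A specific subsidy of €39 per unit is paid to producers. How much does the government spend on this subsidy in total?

Government cost = €20157

Pre-subsidy: 883 - 2.5p = -225 + 4p gives p* = 2216/13, q* = 5939/13.
With the subsidy, sellers receive ps = pb + 39 for each unit, where pb is the price buyers pay.
Supply in terms of pb becomes qs = -225 + 4(pb + 39) = -69 + 4pb. Setting this equal to demand: 883 - 2.5pb = -69 + 4pb, so pb = 1904/13.
Sellers receive ps = 1904/13 + 39 = 2411/13; q' = 883 − 2.5·(1904/13) = 6719/13.
Government outlay = subsidy × quantity = 39 × 6719/13 = 20157.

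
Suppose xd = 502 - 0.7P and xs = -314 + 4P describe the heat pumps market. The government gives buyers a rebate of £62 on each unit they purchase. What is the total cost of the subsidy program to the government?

Government cost = 1216316/47

Pre-subsidy: 502 - 0.7P = -314 + 4P gives P* = 8160/47, x* = 17882/47.
With the rebate, buyers effectively pay Pb = Ps − 62, where Ps is the price sellers receive.
Demand in terms of Ps becomes xd = 502 − 0.7(Ps − 62) = 545.4 - 0.7Ps. Setting this equal to supply: 545.4 - 0.7Ps = -314 + 4Ps, so Ps = 8594/47.
Buyers pay Pb = 8594/47 − 62 = 5680/47; x' = -314 + 4·(8594/47) = 19618/47.
Government outlay = subsidy × quantity = 62 × 19618/47 = 1216316/47.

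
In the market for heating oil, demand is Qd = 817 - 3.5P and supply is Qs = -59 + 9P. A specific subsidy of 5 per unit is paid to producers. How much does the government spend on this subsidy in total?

Pre-subsidy: 817 - 3.5P = -59 + 9P gives P* = 70.08, Q* = 571.72.
With the subsidy, sellers receive Ps = Pb + 5 for each unit, where Pb is the price buyers pay.
Supply in terms of Pb becomes Qs = -59 + 9(Pb + 5) = -14 + 9Pb. Setting this equal to demand: 817 - 3.5Pb = -14 + 9Pb, so Pb = 66.48.
Sellers receive Ps = 66.48 + 5 = 71.48; Q' = 817 − 3.5·66.48 = 584.32.
Government outlay = subsidy × quantity = 5 × 584.32 = 2921.6.

Government cost = 2921.6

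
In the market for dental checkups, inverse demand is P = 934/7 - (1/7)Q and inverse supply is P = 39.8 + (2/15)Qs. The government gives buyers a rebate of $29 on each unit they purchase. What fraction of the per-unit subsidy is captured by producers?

Producer share = 14/29

Pre-subsidy: 934/7 - (1/7)Q = 39.8 + (2/15)Q gives Q* = 339 and P* = 85.
With the rebate, buyers effectively pay Pb = Ps − 29, where Ps is the price sellers receive.
On the curves, Pb = 934/7 - (1/7)Q and Ps = 39.8 + (2/15)Q; the wedge Ps − Pb = 29 gives 39.8 + (2/15)Q − (934/7 - (1/7)Q) = 29, so Q' = 444.
Then Pb = 934/7 − (1/7)·444 = 70 and Ps = 39.8 + (2/15)·444 = 99.
Buyers' price falls by P* − Pb = 85 − 70 = 15; sellers' price rises by Ps − P* = 99 − 85 = 14.
So producers capture 14/29 = 14/29 of each unit of subsidy.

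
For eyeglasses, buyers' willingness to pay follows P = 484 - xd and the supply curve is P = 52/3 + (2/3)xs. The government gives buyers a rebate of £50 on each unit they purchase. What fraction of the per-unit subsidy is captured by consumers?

Consumer share = 0.6

Pre-subsidy: 484 - x = 52/3 + (2/3)x gives x* = 280 and P* = 204.
With the rebate, buyers effectively pay Pb = Ps − 50, where Ps is the price sellers receive.
On the curves, Pb = 484 - x and Ps = 52/3 + (2/3)x; the wedge Ps − Pb = 50 gives 52/3 + (2/3)x − (484 - x) = 50, so x' = 310.
Then Pb = 484 − 1·310 = 174 and Ps = 52/3 + (2/3)·310 = 224.
Buyers' price falls by P* − Pb = 204 − 174 = 30; sellers' price rises by Ps − P* = 224 − 204 = 20.
So consumers capture 30/50 = 0.6 of each unit of subsidy.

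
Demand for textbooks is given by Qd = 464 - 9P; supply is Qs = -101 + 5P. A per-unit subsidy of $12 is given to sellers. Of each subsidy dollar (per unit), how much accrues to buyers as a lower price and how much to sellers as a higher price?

Buyers gain 30/7 per unit; sellers gain 54/7 per unit

Pre-subsidy: 464 - 9P = -101 + 5P gives P* = 565/14, Q* = 1411/14.
With the subsidy, sellers receive Ps = Pb + 12 for each unit, where Pb is the price buyers pay.
Supply in terms of Pb becomes Qs = -101 + 5(Pb + 12) = -41 + 5Pb. Setting this equal to demand: 464 - 9Pb = -41 + 5Pb, so Pb = 505/14.
Sellers receive Ps = 505/14 + 12 = 673/14; Q' = 464 − 9·(505/14) = 1951/14.
Buyers' price falls by P* − Pb = 565/14 − 505/14 = 30/7; sellers' price rises by Ps − P* = 673/14 − 565/14 = 54/7.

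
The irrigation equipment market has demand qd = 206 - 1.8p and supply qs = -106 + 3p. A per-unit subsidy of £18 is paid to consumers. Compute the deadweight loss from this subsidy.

Deadweight loss = £182.25

Pre-subsidy: 206 - 1.8p = -106 + 3p gives p* = 65, q* = 89.
With the rebate, buyers effectively pay pb = ps − 18, where ps is the price sellers receive.
Demand in terms of ps becomes qd = 206 − 1.8(ps − 18) = 238.4 - 1.8ps. Setting this equal to supply: 238.4 - 1.8ps = -106 + 3ps, so ps = 71.75.
Buyers pay pb = 71.75 − 18 = 53.75; q' = -106 + 3·71.75 = 109.25.
The subsidy expands output by 109.25 − 89 = 20.25 past the efficient level; on those units the gap between marginal cost and willingness to pay runs from 0 up to 18.
DWL = ½ × 18 × 20.25 = 182.25.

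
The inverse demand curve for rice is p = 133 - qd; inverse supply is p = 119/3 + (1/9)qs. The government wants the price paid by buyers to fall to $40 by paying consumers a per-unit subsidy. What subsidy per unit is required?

At a buyer price of 40, quantity demanded is 133 − 1·40 = 93.
Sellers supply 93 only when they receive ps = 119/3 + (1/9)·93 = 50.
s = ps − pb = 50 − 40 = 10.

Required subsidy s = $10 per unit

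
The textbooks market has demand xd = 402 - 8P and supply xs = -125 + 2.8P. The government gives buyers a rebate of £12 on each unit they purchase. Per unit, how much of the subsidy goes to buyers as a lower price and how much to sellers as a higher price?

Buyers gain 28/9 per unit; sellers gain 80/9 per unit

Pre-subsidy: 402 - 8P = -125 + 2.8P gives P* = 2635/54, x* = 314/27.
With the rebate, buyers effectively pay Pb = Ps − 12, where Ps is the price sellers receive.
Demand in terms of Ps becomes xd = 402 − 8(Ps − 12) = 498 - 8Ps. Setting this equal to supply: 498 - 8Ps = -125 + 2.8Ps, so Ps = 3115/54.
Buyers pay Pb = 3115/54 − 12 = 2467/54; x' = -125 + 2.8·(3115/54) = 986/27.
Buyers' price falls by P* − Pb = 2635/54 − 2467/54 = 28/9; sellers' price rises by Ps − P* = 3115/54 − 2635/54 = 80/9.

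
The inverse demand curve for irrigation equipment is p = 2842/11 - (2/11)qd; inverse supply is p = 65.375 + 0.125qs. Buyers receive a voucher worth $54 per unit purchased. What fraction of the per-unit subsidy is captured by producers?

Pre-subsidy: 2842/11 - (2/11)q = 65.375 + 0.125q gives q* = 629 and p* = 144.
With the rebate, buyers effectively pay pb = ps − 54, where ps is the price sellers receive.
On the curves, pb = 2842/11 - (2/11)q and ps = 65.375 + 0.125q; the wedge ps − pb = 54 gives 65.375 + 0.125q − (2842/11 - (2/11)q) = 54, so q' = 805.
Then pb = 2842/11 − (2/11)·805 = 112 and ps = 65.375 + 0.125·805 = 166.
Buyers' price falls by p* − pb = 144 − 112 = 32; sellers' price rises by ps − p* = 166 − 144 = 22.
So producers capture 22/54 = 11/27 of each unit of subsidy.

Producer share = 11/27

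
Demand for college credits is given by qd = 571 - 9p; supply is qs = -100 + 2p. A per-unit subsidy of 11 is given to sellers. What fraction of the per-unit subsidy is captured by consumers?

Pre-subsidy: 571 - 9p = -100 + 2p gives p* = 61, q* = 22.
With the subsidy, sellers receive ps = pb + 11 for each unit, where pb is the price buyers pay.
Supply in terms of pb becomes qs = -100 + 2(pb + 11) = -78 + 2pb. Setting this equal to demand: 571 - 9pb = -78 + 2pb, so pb = 59.
Sellers receive ps = 59 + 11 = 70; q' = 571 − 9·59 = 40.
Buyers' price falls by p* − pb = 61 − 59 = 2; sellers' price rises by ps − p* = 70 − 61 = 9.
So consumers capture 2/11 = 2/11 of each unit of subsidy.

Consumer share = 2/11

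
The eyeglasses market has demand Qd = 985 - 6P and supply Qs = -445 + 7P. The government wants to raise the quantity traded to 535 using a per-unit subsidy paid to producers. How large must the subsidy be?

Required subsidy s = 65 per unit

At Q = 535, invert demand for the buyer price: Pb = (985 − 535)/6 = 75; invert supply for the seller price: Ps = (535 − (-445))/7 = 140.
The subsidy must fill the gap: s = Ps − Pb = 140 − 75 = 65.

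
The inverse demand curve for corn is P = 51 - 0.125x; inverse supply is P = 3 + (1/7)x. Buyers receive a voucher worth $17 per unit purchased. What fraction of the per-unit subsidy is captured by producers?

Pre-subsidy: 51 - 0.125x = 3 + (1/7)x gives x* = 179.2 and P* = 28.6.
With the rebate, buyers effectively pay Pb = Ps − 17, where Ps is the price sellers receive.
On the curves, Pb = 51 - 0.125x and Ps = 3 + (1/7)x; the wedge Ps − Pb = 17 gives 3 + (1/7)x − (51 - 0.125x) = 17, so x' = 728/3.
Then Pb = 51 − 0.125·(728/3) = 62/3 and Ps = 3 + (1/7)·(728/3) = 113/3.
Buyers' price falls by P* − Pb = 28.6 − 62/3 = 119/15; sellers' price rises by Ps − P* = 113/3 − 28.6 = 136/15.
So producers capture (136/15)/17 = 8/15 of each unit of subsidy.

Producer share = 8/15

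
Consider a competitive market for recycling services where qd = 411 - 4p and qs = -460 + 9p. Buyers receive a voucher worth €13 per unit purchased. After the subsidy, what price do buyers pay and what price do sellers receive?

Buyers pay €58; sellers receive €71

Pre-subsidy: 411 - 4p = -460 + 9p gives p* = 67, q* = 143.
With the rebate, buyers effectively pay pb = ps − 13, where ps is the price sellers receive.
Demand in terms of ps becomes qd = 411 − 4(ps − 13) = 463 - 4ps. Setting this equal to supply: 463 - 4ps = -460 + 9ps, so ps = 71.
Buyers pay pb = 71 − 13 = 58; q' = -460 + 9·71 = 179.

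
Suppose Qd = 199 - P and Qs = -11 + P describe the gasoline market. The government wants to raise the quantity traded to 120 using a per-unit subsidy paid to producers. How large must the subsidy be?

Required subsidy s = 52 per unit

At Q = 120, invert demand for the buyer price: Pb = (199 − 120)/1 = 79; invert supply for the seller price: Ps = (120 − (-11))/1 = 131.
The subsidy must fill the gap: s = Ps − Pb = 131 − 79 = 52.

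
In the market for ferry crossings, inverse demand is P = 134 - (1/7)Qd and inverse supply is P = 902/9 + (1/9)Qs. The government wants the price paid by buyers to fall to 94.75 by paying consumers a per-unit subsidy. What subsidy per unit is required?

At a buyer price of 94.75, quantity demanded is 938 − 7·94.75 = 274.75.
Sellers supply 274.75 only when they receive Ps = 902/9 + (1/9)·274.75 = 130.75.
s = Ps − Pb = 130.75 − 94.75 = 36.

Required subsidy s = 36 per unit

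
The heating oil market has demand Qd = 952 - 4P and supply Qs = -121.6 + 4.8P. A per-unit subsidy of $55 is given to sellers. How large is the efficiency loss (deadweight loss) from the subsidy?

Deadweight loss = $3300

Pre-subsidy: 952 - 4P = -121.6 + 4.8P gives P* = 122, Q* = 464.
With the subsidy, sellers receive Ps = Pb + 55 for each unit, where Pb is the price buyers pay.
Supply in terms of Pb becomes Qs = -121.6 + 4.8(Pb + 55) = 142.4 + 4.8Pb. Setting this equal to demand: 952 - 4Pb = 142.4 + 4.8Pb, so Pb = 92.
Sellers receive Ps = 92 + 55 = 147; Q' = 952 − 4·92 = 584.
The subsidy expands output by 584 − 464 = 120 past the efficient level; on those units the gap between marginal cost and willingness to pay runs from 0 up to 55.
DWL = ½ × 55 × 120 = 3300.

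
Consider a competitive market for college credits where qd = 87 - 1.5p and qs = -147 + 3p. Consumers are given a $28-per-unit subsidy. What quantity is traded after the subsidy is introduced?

q' = 37

Pre-subsidy: 87 - 1.5p = -147 + 3p gives p* = 52, q* = 9.
With the rebate, buyers effectively pay pb = ps − 28, where ps is the price sellers receive.
Demand in terms of ps becomes qd = 87 − 1.5(ps − 28) = 129 - 1.5ps. Setting this equal to supply: 129 - 1.5ps = -147 + 3ps, so ps = 184/3.
Buyers pay pb = 184/3 − 28 = 100/3; q' = -147 + 3·(184/3) = 37.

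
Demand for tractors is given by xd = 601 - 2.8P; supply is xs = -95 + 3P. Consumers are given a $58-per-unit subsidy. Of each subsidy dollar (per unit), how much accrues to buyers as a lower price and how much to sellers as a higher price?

Pre-subsidy: 601 - 2.8P = -95 + 3P gives P* = 120, x* = 265.
With the rebate, buyers effectively pay Pb = Ps − 58, where Ps is the price sellers receive.
Demand in terms of Ps becomes xd = 601 − 2.8(Ps − 58) = 763.4 - 2.8Ps. Setting this equal to supply: 763.4 - 2.8Ps = -95 + 3Ps, so Ps = 148.
Buyers pay Pb = 148 − 58 = 90; x' = -95 + 3·148 = 349.
Buyers' price falls by P* − Pb = 120 − 90 = 30; sellers' price rises by Ps − P* = 148 − 120 = 28.

Buyers gain $30 per unit; sellers gain $28 per unit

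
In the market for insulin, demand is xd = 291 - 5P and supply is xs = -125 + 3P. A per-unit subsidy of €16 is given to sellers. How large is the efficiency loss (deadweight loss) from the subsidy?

Deadweight loss = €240

Pre-subsidy: 291 - 5P = -125 + 3P gives P* = 52, x* = 31.
With the subsidy, sellers receive Ps = Pb + 16 for each unit, where Pb is the price buyers pay.
Supply in terms of Pb becomes xs = -125 + 3(Pb + 16) = -77 + 3Pb. Setting this equal to demand: 291 - 5Pb = -77 + 3Pb, so Pb = 46.
Sellers receive Ps = 46 + 16 = 62; x' = 291 − 5·46 = 61.
The subsidy expands output by 61 − 31 = 30 past the efficient level; on those units the gap between marginal cost and willingness to pay runs from 0 up to 16.
DWL = ½ × 16 × 30 = 240.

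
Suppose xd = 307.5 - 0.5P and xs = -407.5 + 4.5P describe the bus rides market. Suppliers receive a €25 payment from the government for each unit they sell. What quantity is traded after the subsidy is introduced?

x' = 247.25

Pre-subsidy: 307.5 - 0.5P = -407.5 + 4.5P gives P* = 143, x* = 236.
With the subsidy, sellers receive Ps = Pb + 25 for each unit, where Pb is the price buyers pay.
Supply in terms of Pb becomes xs = -407.5 + 4.5(Pb + 25) = -295 + 4.5Pb. Setting this equal to demand: 307.5 - 0.5Pb = -295 + 4.5Pb, so Pb = 120.5.
Sellers receive Ps = 120.5 + 25 = 145.5; x' = 307.5 − 0.5·120.5 = 247.25.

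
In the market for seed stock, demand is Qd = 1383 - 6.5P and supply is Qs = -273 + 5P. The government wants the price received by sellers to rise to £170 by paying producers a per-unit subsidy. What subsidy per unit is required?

Required subsidy s = £46 per unit

At a seller price of 170, quantity supplied is -273 + 5·170 = 577.
Buyers absorb 577 only when they pay Pb with 1383 − 6.5·Pb = 577, i.e. Pb = 124.
s = Ps − Pb = 170 − 124 = 46.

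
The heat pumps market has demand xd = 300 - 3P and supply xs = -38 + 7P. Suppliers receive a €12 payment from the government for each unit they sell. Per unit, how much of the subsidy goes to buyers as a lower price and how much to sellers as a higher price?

Pre-subsidy: 300 - 3P = -38 + 7P gives P* = 33.8, x* = 198.6.
With the subsidy, sellers receive Ps = Pb + 12 for each unit, where Pb is the price buyers pay.
Supply in terms of Pb becomes xs = -38 + 7(Pb + 12) = 46 + 7Pb. Setting this equal to demand: 300 - 3Pb = 46 + 7Pb, so Pb = 25.4.
Sellers receive Ps = 25.4 + 12 = 37.4; x' = 300 − 3·25.4 = 223.8.
Buyers' price falls by P* − Pb = 33.8 − 25.4 = 8.4; sellers' price rises by Ps − P* = 37.4 − 33.8 = 3.6.

Buyers gain €8.4 per unit; sellers gain €3.6 per unit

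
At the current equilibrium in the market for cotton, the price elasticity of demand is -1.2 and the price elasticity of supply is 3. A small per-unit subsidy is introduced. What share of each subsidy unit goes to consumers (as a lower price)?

Consumer share = 5/7

For a small subsidy around the equilibrium, the benefit split depends on the relative slopes, which at a point are proportional to the elasticities.
Buyer share = εs/(εs + |εd|) = 3/(3 + 1.2) = 5/7; seller share = |εd|/(εs + |εd|) = 2/7.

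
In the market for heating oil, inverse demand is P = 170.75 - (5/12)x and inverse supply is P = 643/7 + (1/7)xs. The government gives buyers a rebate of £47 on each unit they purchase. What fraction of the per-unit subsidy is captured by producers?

Pre-subsidy: 170.75 - (5/12)x = 643/7 + (1/7)x gives x* = 141 and P* = 112.
With the rebate, buyers effectively pay Pb = Ps − 47, where Ps is the price sellers receive.
On the curves, Pb = 170.75 - (5/12)x and Ps = 643/7 + (1/7)x; the wedge Ps − Pb = 47 gives 643/7 + (1/7)x − (170.75 - (5/12)x) = 47, so x' = 225.
Then Pb = 170.75 − (5/12)·225 = 77 and Ps = 643/7 + (1/7)·225 = 124.
Buyers' price falls by P* − Pb = 112 − 77 = 35; sellers' price rises by Ps − P* = 124 − 112 = 12.
So producers capture 12/47 = 12/47 of each unit of subsidy.

Producer share = 12/47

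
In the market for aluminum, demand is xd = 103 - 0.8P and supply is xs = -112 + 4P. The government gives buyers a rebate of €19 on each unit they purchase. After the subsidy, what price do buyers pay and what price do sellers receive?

Pre-subsidy: 103 - 0.8P = -112 + 4P gives P* = 1075/24, x* = 403/6.
With the rebate, buyers effectively pay Pb = Ps − 19, where Ps is the price sellers receive.
Demand in terms of Ps becomes xd = 103 − 0.8(Ps − 19) = 118.2 - 0.8Ps. Setting this equal to supply: 118.2 - 0.8Ps = -112 + 4Ps, so Ps = 1151/24.
Buyers pay Pb = 1151/24 − 19 = 695/24; x' = -112 + 4·(1151/24) = 479/6.

Buyers pay 695/24; sellers receive 1151/24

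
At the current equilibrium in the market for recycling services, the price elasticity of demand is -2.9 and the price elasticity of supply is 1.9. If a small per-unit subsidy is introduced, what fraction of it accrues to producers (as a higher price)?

Producer share = 29/48

For a small subsidy around the equilibrium, the benefit split depends on the relative slopes, which at a point are proportional to the elasticities.
Buyer share = εs/(εs + |εd|) = 1.9/(1.9 + 2.9) = 19/48; seller share = |εd|/(εs + |εd|) = 29/48.
So producers capture 29/48 of the subsidy.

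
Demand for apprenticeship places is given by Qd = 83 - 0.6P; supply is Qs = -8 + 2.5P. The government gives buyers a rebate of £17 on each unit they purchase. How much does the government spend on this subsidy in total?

Pre-subsidy: 83 - 0.6P = -8 + 2.5P gives P* = 910/31, Q* = 2027/31.
With the rebate, buyers effectively pay Pb = Ps − 17, where Ps is the price sellers receive.
Demand in terms of Ps becomes Qd = 83 − 0.6(Ps − 17) = 93.2 - 0.6Ps. Setting this equal to supply: 93.2 - 0.6Ps = -8 + 2.5Ps, so Ps = 1012/31.
Buyers pay Pb = 1012/31 − 17 = 485/31; Q' = -8 + 2.5·(1012/31) = 2282/31.
Government outlay = subsidy × quantity = 17 × 2282/31 = 38794/31.

Government cost = 38794/31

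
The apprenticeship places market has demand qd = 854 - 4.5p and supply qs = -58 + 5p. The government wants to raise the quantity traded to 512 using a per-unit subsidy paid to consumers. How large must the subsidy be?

Required subsidy s = 38 per unit

At q = 512, invert demand for the buyer price: pb = (854 − 512)/4.5 = 76; invert supply for the seller price: ps = (512 − (-58))/5 = 114.
The subsidy must fill the gap: s = ps − pb = 114 − 76 = 38.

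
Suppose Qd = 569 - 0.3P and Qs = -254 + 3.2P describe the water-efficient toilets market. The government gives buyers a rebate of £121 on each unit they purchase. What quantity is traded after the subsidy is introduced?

Q' = 93038/175

Pre-subsidy: 569 - 0.3P = -254 + 3.2P gives P* = 1646/7, Q* = 17446/35.
With the rebate, buyers effectively pay Pb = Ps − 121, where Ps is the price sellers receive.
Demand in terms of Ps becomes Qd = 569 − 0.3(Ps − 121) = 605.3 - 0.3Ps. Setting this equal to supply: 605.3 - 0.3Ps = -254 + 3.2Ps, so Ps = 8593/35.
Buyers pay Pb = 8593/35 − 121 = 4358/35; Q' = -254 + 3.2·(8593/35) = 93038/175.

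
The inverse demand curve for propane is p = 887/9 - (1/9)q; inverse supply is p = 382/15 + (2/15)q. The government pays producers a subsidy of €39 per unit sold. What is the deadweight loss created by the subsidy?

Deadweight loss = 68445/22

Pre-subsidy: 887/9 - (1/9)q = 382/15 + (2/15)q gives q* = 299 and p* = 196/3.
With the subsidy, sellers receive ps = pb + 39 for each unit, where pb is the price buyers pay.
On the curves, pb = 887/9 - (1/9)q and ps = 382/15 + (2/15)q; the wedge ps − pb = 39 gives 382/15 + (2/15)q − (887/9 - (1/9)q) = 39, so q' = 5044/11.
Then pb = 887/9 − (1/9)·(5044/11) = 1571/33 and ps = 382/15 + (2/15)·(5044/11) = 2858/33.
The subsidy expands output by 5044/11 − 299 = 1755/11 past the efficient level; on those units the gap between marginal cost and willingness to pay runs from 0 up to 39.
DWL = ½ × 39 × 1755/11 = 68445/22.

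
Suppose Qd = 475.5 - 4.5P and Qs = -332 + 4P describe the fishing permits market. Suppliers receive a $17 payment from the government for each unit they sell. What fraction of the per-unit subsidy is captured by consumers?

Pre-subsidy: 475.5 - 4.5P = -332 + 4P gives P* = 95, Q* = 48.
With the subsidy, sellers receive Ps = Pb + 17 for each unit, where Pb is the price buyers pay.
Supply in terms of Pb becomes Qs = -332 + 4(Pb + 17) = -264 + 4Pb. Setting this equal to demand: 475.5 - 4.5Pb = -264 + 4Pb, so Pb = 87.
Sellers receive Ps = 87 + 17 = 104; Q' = 475.5 − 4.5·87 = 84.
Buyers' price falls by P* − Pb = 95 − 87 = 8; sellers' price rises by Ps − P* = 104 − 95 = 9.
So consumers capture 8/17 = 8/17 of each unit of subsidy.

Consumer share = 8/17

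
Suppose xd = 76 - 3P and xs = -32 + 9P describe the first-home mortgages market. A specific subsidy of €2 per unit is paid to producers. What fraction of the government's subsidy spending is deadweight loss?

DWL / government spending = 9/214

Pre-subsidy: 76 - 3P = -32 + 9P gives P* = 9, x* = 49.
With the subsidy, sellers receive Ps = Pb + 2 for each unit, where Pb is the price buyers pay.
Supply in terms of Pb becomes xs = -32 + 9(Pb + 2) = -14 + 9Pb. Setting this equal to demand: 76 - 3Pb = -14 + 9Pb, so Pb = 7.5.
Sellers receive Ps = 7.5 + 2 = 9.5; x' = 76 − 3·7.5 = 53.5.
ΔCS = ½(49 + 53.5)(9 − 7.5) = 76.875; ΔPS = ½(49 + 53.5)(9.5 − 9) = 25.625.
Government spending = 2 × 53.5 = 107.
DWL = ½ × 2 × (53.5 − 49) = 4.5; fraction = 4.5 / 107 = 9/214.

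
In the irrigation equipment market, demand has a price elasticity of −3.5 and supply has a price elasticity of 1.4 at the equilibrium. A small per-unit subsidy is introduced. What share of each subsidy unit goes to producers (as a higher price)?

Producer share = 5/7

For a small subsidy around the equilibrium, the benefit split depends on the relative slopes, which at a point are proportional to the elasticities.
Buyer share = εs/(εs + |εd|) = 1.4/(1.4 + 3.5) = 2/7; seller share = |εd|/(εs + |εd|) = 5/7.
So producers capture 5/7 of the subsidy.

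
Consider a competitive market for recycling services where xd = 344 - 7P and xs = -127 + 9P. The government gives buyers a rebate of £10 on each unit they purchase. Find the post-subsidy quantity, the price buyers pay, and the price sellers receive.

x' = 177.3125; buyers pay £23.8125; sellers receive £33.8125

Pre-subsidy: 344 - 7P = -127 + 9P gives P* = 29.4375, x* = 137.9375.
With the rebate, buyers effectively pay Pb = Ps − 10, where Ps is the price sellers receive.
Demand in terms of Ps becomes xd = 344 − 7(Ps − 10) = 414 - 7Ps. Setting this equal to supply: 414 - 7Ps = -127 + 9Ps, so Ps = 33.8125.
Buyers pay Pb = 33.8125 − 10 = 23.8125; x' = -127 + 9·33.8125 = 177.3125.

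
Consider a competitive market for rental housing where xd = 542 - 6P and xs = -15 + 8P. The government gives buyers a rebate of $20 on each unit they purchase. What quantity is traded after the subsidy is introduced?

Pre-subsidy: 542 - 6P = -15 + 8P gives P* = 557/14, x* = 2123/7.
With the rebate, buyers effectively pay Pb = Ps − 20, where Ps is the price sellers receive.
Demand in terms of Ps becomes xd = 542 − 6(Ps − 20) = 662 - 6Ps. Setting this equal to supply: 662 - 6Ps = -15 + 8Ps, so Ps = 677/14.
Buyers pay Pb = 677/14 − 20 = 397/14; x' = -15 + 8·(677/14) = 2603/7.

x' = 2603/7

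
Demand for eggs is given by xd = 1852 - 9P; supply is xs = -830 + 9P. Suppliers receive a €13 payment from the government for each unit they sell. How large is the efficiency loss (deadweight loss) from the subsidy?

Deadweight loss = €380.25

Pre-subsidy: 1852 - 9P = -830 + 9P gives P* = 149, x* = 511.
With the subsidy, sellers receive Ps = Pb + 13 for each unit, where Pb is the price buyers pay.
Supply in terms of Pb becomes xs = -830 + 9(Pb + 13) = -713 + 9Pb. Setting this equal to demand: 1852 - 9Pb = -713 + 9Pb, so Pb = 142.5.
Sellers receive Ps = 142.5 + 13 = 155.5; x' = 1852 − 9·142.5 = 569.5.
The subsidy expands output by 569.5 − 511 = 58.5 past the efficient level; on those units the gap between marginal cost and willingness to pay runs from 0 up to 13.
DWL = ½ × 13 × 58.5 = 380.25.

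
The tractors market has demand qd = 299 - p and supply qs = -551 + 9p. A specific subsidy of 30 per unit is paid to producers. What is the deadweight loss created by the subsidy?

Deadweight loss = 405

Pre-subsidy: 299 - p = -551 + 9p gives p* = 85, q* = 214.
With the subsidy, sellers receive ps = pb + 30 for each unit, where pb is the price buyers pay.
Supply in terms of pb becomes qs = -551 + 9(pb + 30) = -281 + 9pb. Setting this equal to demand: 299 - pb = -281 + 9pb, so pb = 58.
Sellers receive ps = 58 + 30 = 88; q' = 299 − 1·58 = 241.
The subsidy expands output by 241 − 214 = 27 past the efficient level; on those units the gap between marginal cost and willingness to pay runs from 0 up to 30.
DWL = ½ × 30 × 27 = 405.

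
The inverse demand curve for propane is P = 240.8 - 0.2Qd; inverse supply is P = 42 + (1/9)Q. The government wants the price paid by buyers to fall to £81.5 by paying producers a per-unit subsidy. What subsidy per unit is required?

Required subsidy s = £49 per unit

At a buyer price of 81.5, quantity demanded is 1204 − 5·81.5 = 796.5.
Sellers supply 796.5 only when they receive Ps = 42 + (1/9)·796.5 = 130.5.
s = Ps − Pb = 130.5 − 81.5 = 49.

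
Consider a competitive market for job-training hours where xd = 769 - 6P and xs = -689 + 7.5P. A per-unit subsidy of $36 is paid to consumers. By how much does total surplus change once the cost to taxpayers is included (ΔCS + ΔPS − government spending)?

Pre-subsidy: 769 - 6P = -689 + 7.5P gives P* = 108, x* = 121.
With the rebate, buyers effectively pay Pb = Ps − 36, where Ps is the price sellers receive.
Demand in terms of Ps becomes xd = 769 − 6(Ps − 36) = 985 - 6Ps. Setting this equal to supply: 985 - 6Ps = -689 + 7.5Ps, so Ps = 124.
Buyers pay Pb = 124 − 36 = 88; x' = -689 + 7.5·124 = 241.
ΔCS = ½(121 + 241)(108 − 88) = 3620; ΔPS = ½(121 + 241)(124 − 108) = 2896.
Government spending = 36 × 241 = 8676.
Net change = 3620 + 2896 − 8676 = -2160. The loss equals the DWL triangle ½·36·120.

Net change in total surplus = -$2160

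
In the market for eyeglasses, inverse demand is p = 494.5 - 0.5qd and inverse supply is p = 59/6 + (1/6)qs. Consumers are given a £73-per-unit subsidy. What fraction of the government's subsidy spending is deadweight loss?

DWL / government spending = 219/3346

Pre-subsidy: 494.5 - 0.5q = 59/6 + (1/6)q gives q* = 727 and p* = 131.
With the rebate, buyers effectively pay pb = ps − 73, where ps is the price sellers receive.
On the curves, pb = 494.5 - 0.5q and ps = 59/6 + (1/6)q; the wedge ps − pb = 73 gives 59/6 + (1/6)q − (494.5 - 0.5q) = 73, so q' = 836.5.
Then pb = 494.5 − 0.5·836.5 = 76.25 and ps = 59/6 + (1/6)·836.5 = 149.25.
ΔCS = ½(727 + 836.5)(131 − 76.25) = 42800.8125; ΔPS = ½(727 + 836.5)(149.25 − 131) = 14266.9375.
Government spending = 73 × 836.5 = 61064.5.
DWL = ½ × 73 × (836.5 − 727) = 3996.75; fraction = 3996.75 / 61064.5 = 219/3346.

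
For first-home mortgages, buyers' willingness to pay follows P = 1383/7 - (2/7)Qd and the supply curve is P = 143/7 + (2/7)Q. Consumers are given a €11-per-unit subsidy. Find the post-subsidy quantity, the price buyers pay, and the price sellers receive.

Pre-subsidy: 1383/7 - (2/7)Q = 143/7 + (2/7)Q gives Q* = 310 and P* = 109.
With the rebate, buyers effectively pay Pb = Ps − 11, where Ps is the price sellers receive.
On the curves, Pb = 1383/7 - (2/7)Q and Ps = 143/7 + (2/7)Q; the wedge Ps − Pb = 11 gives 143/7 + (2/7)Q − (1383/7 - (2/7)Q) = 11, so Q' = 329.25.
Then Pb = 1383/7 − (2/7)·329.25 = 103.5 and Ps = 143/7 + (2/7)·329.25 = 114.5.

Q' = 329.25; buyers pay €103.5; sellers receive €114.5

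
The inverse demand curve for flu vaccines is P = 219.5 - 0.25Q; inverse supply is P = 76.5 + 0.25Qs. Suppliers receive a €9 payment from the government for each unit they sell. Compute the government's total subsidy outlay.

Government cost = €2736

Pre-subsidy: 219.5 - 0.25Q = 76.5 + 0.25Q gives Q* = 286 and P* = 148.
With the subsidy, sellers receive Ps = Pb + 9 for each unit, where Pb is the price buyers pay.
On the curves, Pb = 219.5 - 0.25Q and Ps = 76.5 + 0.25Q; the wedge Ps − Pb = 9 gives 76.5 + 0.25Q − (219.5 - 0.25Q) = 9, so Q' = 304.
Then Pb = 219.5 − 0.25·304 = 143.5 and Ps = 76.5 + 0.25·304 = 152.5.
Government outlay = subsidy × quantity = 9 × 304 = 2736.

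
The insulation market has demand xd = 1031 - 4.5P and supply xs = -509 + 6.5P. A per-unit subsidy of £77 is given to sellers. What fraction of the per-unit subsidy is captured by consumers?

Pre-subsidy: 1031 - 4.5P = -509 + 6.5P gives P* = 140, x* = 401.
With the subsidy, sellers receive Ps = Pb + 77 for each unit, where Pb is the price buyers pay.
Supply in terms of Pb becomes xs = -509 + 6.5(Pb + 77) = -8.5 + 6.5Pb. Setting this equal to demand: 1031 - 4.5Pb = -8.5 + 6.5Pb, so Pb = 94.5.
Sellers receive Ps = 94.5 + 77 = 171.5; x' = 1031 − 4.5·94.5 = 605.75.
Buyers' price falls by P* − Pb = 140 − 94.5 = 45.5; sellers' price rises by Ps − P* = 171.5 − 140 = 31.5.
So consumers capture 45.5/77 = 13/22 of each unit of subsidy.

Consumer share = 13/22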